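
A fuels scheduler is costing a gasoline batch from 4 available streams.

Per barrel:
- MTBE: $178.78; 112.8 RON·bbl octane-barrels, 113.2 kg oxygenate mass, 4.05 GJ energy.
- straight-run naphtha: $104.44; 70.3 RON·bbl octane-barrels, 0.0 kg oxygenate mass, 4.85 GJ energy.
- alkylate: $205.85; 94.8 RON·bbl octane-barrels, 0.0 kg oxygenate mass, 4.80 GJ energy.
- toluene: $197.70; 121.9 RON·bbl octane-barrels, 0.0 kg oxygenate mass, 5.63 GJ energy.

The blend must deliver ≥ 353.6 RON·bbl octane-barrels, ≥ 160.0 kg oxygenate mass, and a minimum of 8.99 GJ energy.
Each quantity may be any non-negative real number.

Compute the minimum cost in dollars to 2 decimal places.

$541.15

Treat it as an LP. Let x1 = barrels of MTBE, x2 = barrels of straight-run naphtha, x3 = barrels of alkylate, x4 = barrels of toluene.
Minimize 178.78x1 + 104.44x2 + 205.85x3 + 197.7x4 subject to:
  112.8x1 + 70.3x2 + 94.8x3 + 121.9x4 ≥ 353.6   (octane-barrels)
  113.2x1 ≥ 160   (oxygenate mass)
  4.05x1 + 4.85x2 + 4.8x3 + 5.63x4 ≥ 8.99   (energy)
  x1, x2, x3, x4 ≥ 0.
The optimal basis is {MTBE, straight-run naphtha}; alkylate, toluene drop out. Binding constraints: octane-barrels and oxygenate mass.
Optimal quantities: MTBE = 1.4134 barrels, straight-run naphtha = 2.762 barrels.
Cost = 178.78·1.4134 + 104.44·2.762 = 541.1509.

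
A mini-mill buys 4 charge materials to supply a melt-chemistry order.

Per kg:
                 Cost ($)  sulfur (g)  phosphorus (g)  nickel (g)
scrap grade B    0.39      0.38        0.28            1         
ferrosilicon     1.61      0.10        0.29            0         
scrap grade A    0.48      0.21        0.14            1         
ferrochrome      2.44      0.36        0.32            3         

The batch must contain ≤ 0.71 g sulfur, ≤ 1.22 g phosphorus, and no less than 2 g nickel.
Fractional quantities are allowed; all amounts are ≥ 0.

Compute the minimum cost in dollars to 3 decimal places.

Treat it as an LP. Let x1 = kg of scrap grade B, x2 = kg of ferrosilicon, x3 = kg of scrap grade A, x4 = kg of ferrochrome.
min 0.39x1 + 1.61x2 + 0.48x3 + 2.44x4 with:
  0.38x1 + 0.1x2 + 0.21x3 + 0.36x4 ≤ 0.71   (sulfur)
  0.28x1 + 0.29x2 + 0.14x3 + 0.32x4 ≤ 1.22   (phosphorus)
  1x1 + 1x3 + 3x4 ≥ 2   (nickel)
  x1, x2, x3, x4 ≥ 0.
The cheapest feasible vertex uses only scrap grade B, scrap grade A; ferrosilicon, ferrochrome are not used. Binding constraints: sulfur and nickel.
That vertex is x1 = 1.7059, x3 = 0.29412.
Total cost: 0.39·1.7059 + 0.48·0.29412 = 0.80648.

$0.806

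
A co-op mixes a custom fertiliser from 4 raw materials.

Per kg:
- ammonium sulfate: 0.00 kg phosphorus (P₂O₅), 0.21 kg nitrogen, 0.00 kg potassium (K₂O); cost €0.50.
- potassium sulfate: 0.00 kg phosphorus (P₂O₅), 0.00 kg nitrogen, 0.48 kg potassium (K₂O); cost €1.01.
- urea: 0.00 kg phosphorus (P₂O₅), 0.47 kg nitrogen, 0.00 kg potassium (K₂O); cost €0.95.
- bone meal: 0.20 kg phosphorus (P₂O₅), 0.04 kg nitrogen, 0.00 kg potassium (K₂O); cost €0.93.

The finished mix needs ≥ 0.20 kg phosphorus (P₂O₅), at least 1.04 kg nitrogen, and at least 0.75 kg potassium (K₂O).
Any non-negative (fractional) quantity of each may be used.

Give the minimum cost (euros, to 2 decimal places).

This is a linear program. Let x1 = kg of ammonium sulfate, x2 = kg of potassium sulfate, x3 = kg of urea, x4 = kg of bone meal.
Minimise 0.5x1 + 1.01x2 + 0.95x3 + 0.93x4 with:
  0.2x4 ≥ 0.2   (phosphorus (P₂O₅))
  0.21x1 + 0.47x3 + 0.04x4 ≥ 1.04   (nitrogen)
  0.48x2 ≥ 0.75   (potassium (K₂O))
  x1, x2, x3, x4 ≥ 0.
The minimum-cost mix takes nothing from ammonium sulfate — only potassium sulfate, urea, bone meal. Binding constraints: phosphorus (P₂O₅), nitrogen, potassium (K₂O).
Solving gives x2 = 1.562, x3 = 2.128, x4 = 1.
Hence cost = 1.01·1.562 + 0.95·2.128 + 0.93·1 = €4.5292.

€4.53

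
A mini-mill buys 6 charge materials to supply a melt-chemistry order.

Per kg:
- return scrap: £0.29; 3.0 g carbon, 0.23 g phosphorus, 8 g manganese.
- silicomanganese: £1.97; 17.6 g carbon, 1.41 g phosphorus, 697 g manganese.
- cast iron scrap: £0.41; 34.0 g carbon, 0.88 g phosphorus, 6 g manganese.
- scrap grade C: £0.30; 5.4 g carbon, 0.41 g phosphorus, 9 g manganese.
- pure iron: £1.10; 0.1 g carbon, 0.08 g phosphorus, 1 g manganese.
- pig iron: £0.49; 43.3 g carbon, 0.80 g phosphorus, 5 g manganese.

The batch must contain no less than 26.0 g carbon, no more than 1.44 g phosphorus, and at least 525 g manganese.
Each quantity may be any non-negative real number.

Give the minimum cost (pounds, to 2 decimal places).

Let x1 = kg of return scrap, x2 = kg of silicomanganese, x3 = kg of cast iron scrap, x4 = kg of scrap grade C, x5 = kg of pure iron, x6 = kg of pig iron.
Minimise 0.29x1 + 1.97x2 + 0.41x3 + 0.3x4 + 1.1x5 + 0.49x6 with:
  3x1 + 17.6x2 + 34x3 + 5.4x4 + 0.1x5 + 43.3x6 ≥ 26   (carbon)
  0.23x1 + 1.41x2 + 0.88x3 + 0.41x4 + 0.08x5 + 0.8x6 ≤ 1.44   (phosphorus)
  8x1 + 697x2 + 6x3 + 9x4 + 1x5 + 5x6 ≥ 525   (manganese)
  x1, x2, x3, x4, x5, x6 ≥ 0.
The minimum-cost mix takes nothing from return scrap, cast iron scrap, scrap grade C, pure iron — only silicomanganese, pig iron. Binding constraints: carbon and manganese.
Optimal quantities: silicomanganese = 0.7511 kg, pig iron = 0.2952 kg.
Hence cost = 1.97·0.7511 + 0.49·0.2952 = £1.6243.

£1.62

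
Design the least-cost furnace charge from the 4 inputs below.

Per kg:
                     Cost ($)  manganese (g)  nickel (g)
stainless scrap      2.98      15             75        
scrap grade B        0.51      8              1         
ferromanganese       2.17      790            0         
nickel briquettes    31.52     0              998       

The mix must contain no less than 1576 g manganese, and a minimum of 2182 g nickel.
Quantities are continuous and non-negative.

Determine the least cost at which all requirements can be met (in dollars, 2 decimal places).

$73.24

Let x1 = kg of stainless scrap, x2 = kg of scrap grade B, x3 = kg of ferromanganese, x4 = kg of nickel briquettes.
Minimise 2.98x1 + 0.51x2 + 2.17x3 + 31.52x4 subject to:
  15x1 + 8x2 + 790x3 ≥ 1576   (manganese)
  75x1 + 1x2 + 998x4 ≥ 2182   (nickel)
  x1, x2, x3, x4 ≥ 0.
The cheapest feasible vertex uses only ferromanganese, nickel briquettes; stainless scrap, scrap grade B are not used. Binding constraints: manganese and nickel.
That vertex is x3 = 1.9949, x4 = 2.1864.
Total cost: 2.17·1.9949 + 31.52·2.1864 = 73.2443.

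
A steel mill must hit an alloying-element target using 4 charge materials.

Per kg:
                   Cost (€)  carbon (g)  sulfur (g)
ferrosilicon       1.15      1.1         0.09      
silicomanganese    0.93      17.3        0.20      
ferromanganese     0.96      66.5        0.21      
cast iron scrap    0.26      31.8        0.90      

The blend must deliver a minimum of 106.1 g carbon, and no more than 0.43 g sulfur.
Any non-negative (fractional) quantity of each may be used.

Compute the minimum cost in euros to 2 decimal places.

€1.51

Let x1 = kg of ferrosilicon, x2 = kg of silicomanganese, x3 = kg of ferromanganese, x4 = kg of cast iron scrap.
Minimize 1.15x1 + 0.93x2 + 0.96x3 + 0.26x4 with:
  1.1x1 + 17.3x2 + 66.5x3 + 31.8x4 ≥ 106.1   (carbon)
  0.09x1 + 0.2x2 + 0.21x3 + 0.9x4 ≤ 0.43   (sulfur)
  x1, x2, x3, x4 ≥ 0.
The minimum-cost mix takes nothing from ferrosilicon, silicomanganese — only ferromanganese, cast iron scrap. Binding constraints: carbon and sulfur.
Optimal quantities: ferromanganese = 1.539 kg, cast iron scrap = 0.1187 kg.
Objective = 0.96·1.539 + 0.26·0.1187 = 1.5083.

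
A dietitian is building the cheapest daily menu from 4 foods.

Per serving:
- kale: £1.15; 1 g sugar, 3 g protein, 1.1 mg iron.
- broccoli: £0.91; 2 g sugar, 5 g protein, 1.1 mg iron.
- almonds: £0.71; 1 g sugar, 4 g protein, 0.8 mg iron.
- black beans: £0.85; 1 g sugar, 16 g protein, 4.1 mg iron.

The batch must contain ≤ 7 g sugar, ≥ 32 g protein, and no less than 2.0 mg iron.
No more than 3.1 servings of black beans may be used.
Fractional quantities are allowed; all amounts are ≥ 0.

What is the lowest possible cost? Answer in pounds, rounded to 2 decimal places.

£1.70

Set it up as a linear program. Let x1 = servings of kale, x2 = servings of broccoli, x3 = servings of almonds, x4 = servings of black beans.
min 1.15x1 + 0.91x2 + 0.71x3 + 0.85x4 with:
  1x1 + 2x2 + 1x3 + 1x4 ≤ 7   (sugar)
  3x1 + 5x2 + 4x3 + 16x4 ≥ 32   (protein)
  1.1x1 + 1.1x2 + 0.8x3 + 4.1x4 ≥ 2   (iron)
  x4 ≤ 3.1
  x1, x2, x3, x4 ≥ 0.
The minimum-cost mix takes nothing from kale, broccoli, almonds — only black beans. The protein requirement is met with equality.
Solving gives x4 = 2.
Total cost: 0.85·2 = 1.7000.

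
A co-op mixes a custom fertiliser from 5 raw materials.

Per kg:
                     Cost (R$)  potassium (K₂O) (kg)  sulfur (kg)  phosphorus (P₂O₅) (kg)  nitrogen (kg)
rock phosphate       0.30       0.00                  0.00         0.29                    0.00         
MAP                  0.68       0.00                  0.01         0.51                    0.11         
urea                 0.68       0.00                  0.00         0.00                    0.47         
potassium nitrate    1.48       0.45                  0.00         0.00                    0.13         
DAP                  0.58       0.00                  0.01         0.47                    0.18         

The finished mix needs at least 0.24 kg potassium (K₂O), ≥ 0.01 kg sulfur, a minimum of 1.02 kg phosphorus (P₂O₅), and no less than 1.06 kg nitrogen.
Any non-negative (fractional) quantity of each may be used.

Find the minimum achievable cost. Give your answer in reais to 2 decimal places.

R$2.92

This is a linear program. Let x1 = kg of rock phosphate, x2 = kg of MAP, x3 = kg of urea, x4 = kg of potassium nitrate, x5 = kg of DAP.
min 0.3x1 + 0.68x2 + 0.68x3 + 1.48x4 + 0.58x5 subject to:
  0.45x4 ≥ 0.24   (potassium (K₂O))
  0.01x2 + 0.01x5 ≥ 0.01   (sulfur)
  0.29x1 + 0.51x2 + 0.47x5 ≥ 1.02   (phosphorus (P₂O₅))
  0.11x2 + 0.47x3 + 0.13x4 + 0.18x5 ≥ 1.06   (nitrogen)
  x1, x2, x3, x4, x5 ≥ 0.
The cheapest feasible vertex uses only urea, potassium nitrate, DAP; rock phosphate, MAP are not used. The potassium (K₂O), phosphorus (P₂O₅), nitrogen requirements are met with equality.
That vertex is x3 = 1.277, x4 = 0.5333, x5 = 2.17.
Total cost: 0.68·1.277 + 1.48·0.5333 + 0.58·2.17 = 2.9162.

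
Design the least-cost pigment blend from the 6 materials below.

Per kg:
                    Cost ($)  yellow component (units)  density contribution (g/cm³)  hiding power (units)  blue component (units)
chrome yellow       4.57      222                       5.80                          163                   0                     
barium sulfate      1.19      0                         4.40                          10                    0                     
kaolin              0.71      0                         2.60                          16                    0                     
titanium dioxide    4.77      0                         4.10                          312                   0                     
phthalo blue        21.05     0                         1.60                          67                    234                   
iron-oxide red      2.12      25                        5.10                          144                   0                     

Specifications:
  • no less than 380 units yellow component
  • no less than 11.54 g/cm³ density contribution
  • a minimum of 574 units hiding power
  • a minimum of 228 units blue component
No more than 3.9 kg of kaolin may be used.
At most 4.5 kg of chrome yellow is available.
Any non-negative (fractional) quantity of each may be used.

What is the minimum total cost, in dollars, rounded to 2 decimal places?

$31.27

Treat it as an LP. Let x1 = kg of chrome yellow, x2 = kg of barium sulfate, x3 = kg of kaolin, x4 = kg of titanium dioxide, x5 = kg of phthalo blue, x6 = kg of iron-oxide red.
Minimise 4.57x1 + 1.19x2 + 0.71x3 + 4.77x4 + 21.05x5 + 2.12x6 s.t.:
  222x1 + 25x6 ≥ 380   (yellow component)
  5.8x1 + 4.4x2 + 2.6x3 + 4.1x4 + 1.6x5 + 5.1x6 ≥ 11.54   (density contribution)
  163x1 + 10x2 + 16x3 + 312x4 + 67x5 + 144x6 ≥ 574   (hiding power)
  234x5 ≥ 228   (blue component)
  x3 ≤ 3.9
  x1 ≤ 4.5
  x1, x2, x3, x4, x5, x6 ≥ 0.
At the optimum only chrome yellow, phthalo blue, iron-oxide red are positive (barium sulfate, kaolin, titanium dioxide = 0). There the yellow component, hiding power, blue component constraints are tight.
Solving gives x1 = 1.506, x5 = 0.9744, x6 = 1.828.
Total cost: 4.57·1.506 + 21.05·0.9744 + 2.12·1.828 = 31.2689.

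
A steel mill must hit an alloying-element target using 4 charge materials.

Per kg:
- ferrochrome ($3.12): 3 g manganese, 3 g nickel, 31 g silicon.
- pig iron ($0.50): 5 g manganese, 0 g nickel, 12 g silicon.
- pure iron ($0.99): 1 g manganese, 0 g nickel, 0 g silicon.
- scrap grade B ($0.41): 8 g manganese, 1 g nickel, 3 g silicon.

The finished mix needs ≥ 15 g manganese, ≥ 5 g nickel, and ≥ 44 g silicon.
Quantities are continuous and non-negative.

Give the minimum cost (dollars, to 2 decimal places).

This is a linear program. Let x1 = kg of ferrochrome, x2 = kg of pig iron, x3 = kg of pure iron, x4 = kg of scrap grade B.
min 3.12x1 + 0.5x2 + 0.99x3 + 0.41x4 s.t.:
  3x1 + 5x2 + 1x3 + 8x4 ≥ 15   (manganese)
  3x1 + 1x4 ≥ 5   (nickel)
  31x1 + 12x2 + 3x4 ≥ 44   (silicon)
  x1, x2, x3, x4 ≥ 0.
The minimum-cost mix takes nothing from ferrochrome, pure iron — only pig iron, scrap grade B. There the nickel and silicon constraints are tight.
That vertex is x2 = 2.417, x4 = 5.
Objective = 0.5·2.417 + 0.41·5 = 3.2585.

$3.26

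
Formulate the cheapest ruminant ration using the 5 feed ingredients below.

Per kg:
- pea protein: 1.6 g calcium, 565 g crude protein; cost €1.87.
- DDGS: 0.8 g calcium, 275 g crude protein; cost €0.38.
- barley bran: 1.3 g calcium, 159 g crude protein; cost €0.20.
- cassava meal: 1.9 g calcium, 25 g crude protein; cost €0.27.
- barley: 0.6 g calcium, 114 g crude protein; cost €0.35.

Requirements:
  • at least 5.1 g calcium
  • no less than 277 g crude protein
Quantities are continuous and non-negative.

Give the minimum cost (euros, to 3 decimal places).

€0.747

This is a linear program. Let x1 = kg of pea protein, x2 = kg of DDGS, x3 = kg of barley bran, x4 = kg of cassava meal, x5 = kg of barley.
Minimise 1.87x1 + 0.38x2 + 0.2x3 + 0.27x4 + 0.35x5 s.t.:
  1.6x1 + 0.8x2 + 1.3x3 + 1.9x4 + 0.6x5 ≥ 5.1   (calcium)
  565x1 + 275x2 + 159x3 + 25x4 + 114x5 ≥ 277   (crude protein)
  x1, x2, x3, x4, x5 ≥ 0.
The cheapest feasible vertex uses only barley bran, cassava meal; pea protein, DDGS, barley are not used. There the calcium and crude protein constraints are tight.
Optimal quantities: barley bran = 1.479 kg, cassava meal = 1.672 kg.
Total cost: 0.2·1.479 + 0.27·1.672 = 0.74724.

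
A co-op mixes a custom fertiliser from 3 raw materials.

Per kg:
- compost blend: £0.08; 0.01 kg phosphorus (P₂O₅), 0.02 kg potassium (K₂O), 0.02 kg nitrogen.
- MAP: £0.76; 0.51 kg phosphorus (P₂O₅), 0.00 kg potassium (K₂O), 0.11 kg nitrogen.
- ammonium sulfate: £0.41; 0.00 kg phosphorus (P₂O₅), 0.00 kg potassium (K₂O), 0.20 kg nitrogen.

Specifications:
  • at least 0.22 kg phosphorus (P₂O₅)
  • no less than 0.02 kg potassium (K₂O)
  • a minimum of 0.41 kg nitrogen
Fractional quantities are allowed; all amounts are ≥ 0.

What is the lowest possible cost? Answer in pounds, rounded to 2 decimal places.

£1.10

This is a linear program. Let x1 = kg of compost blend, x2 = kg of MAP, x3 = kg of ammonium sulfate.
Minimise 0.08x1 + 0.76x2 + 0.41x3 with:
  0.01x1 + 0.51x2 ≥ 0.22   (phosphorus (P₂O₅))
  0.02x1 ≥ 0.02   (potassium (K₂O))
  0.02x1 + 0.11x2 + 0.2x3 ≥ 0.41   (nitrogen)
  x1, x2, x3 ≥ 0.
The optimal mix uses every input. Binding constraints: phosphorus (P₂O₅), potassium (K₂O), nitrogen.
Solving gives x1 = 1, x2 = 0.4118, x3 = 1.724.
Total cost: 0.08·1 + 0.76·0.4118 + 0.41·1.724 = 1.0998.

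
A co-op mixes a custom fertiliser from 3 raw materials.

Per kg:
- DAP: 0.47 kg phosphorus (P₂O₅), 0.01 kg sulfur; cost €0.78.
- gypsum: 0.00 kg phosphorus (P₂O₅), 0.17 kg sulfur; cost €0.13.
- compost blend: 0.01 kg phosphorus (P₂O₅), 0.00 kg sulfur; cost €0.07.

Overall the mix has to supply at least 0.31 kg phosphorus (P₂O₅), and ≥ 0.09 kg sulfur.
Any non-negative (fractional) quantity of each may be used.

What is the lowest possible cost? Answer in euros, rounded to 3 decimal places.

Let x1 = kg of DAP, x2 = kg of gypsum, x3 = kg of compost blend.
Minimise 0.78x1 + 0.13x2 + 0.07x3 subject to:
  0.47x1 + 0.01x3 ≥ 0.31   (phosphorus (P₂O₅))
  0.01x1 + 0.17x2 ≥ 0.09   (sulfur)
  x1, x2, x3 ≥ 0.
At the optimum only DAP, gypsum are positive (compost blend = 0). There the phosphorus (P₂O₅) and sulfur constraints are tight.
So DAP = 0.6596 kg, gypsum = 0.4906 kg.
Hence cost = 0.78·0.6596 + 0.13·0.4906 = €0.57827.

€0.578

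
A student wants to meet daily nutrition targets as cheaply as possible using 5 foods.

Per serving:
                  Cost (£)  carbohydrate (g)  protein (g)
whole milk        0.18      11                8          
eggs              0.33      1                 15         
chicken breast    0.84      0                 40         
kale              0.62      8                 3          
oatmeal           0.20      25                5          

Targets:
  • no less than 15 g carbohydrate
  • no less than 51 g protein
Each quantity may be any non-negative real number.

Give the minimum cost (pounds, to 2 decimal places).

Set it up as a linear program. Let x1 = servings of whole milk, x2 = servings of eggs, x3 = servings of chicken breast, x4 = servings of kale, x5 = servings of oatmeal.
Minimise 0.18x1 + 0.33x2 + 0.84x3 + 0.62x4 + 0.2x5 subject to:
  11x1 + 1x2 + 8x4 + 25x5 ≥ 15   (carbohydrate)
  8x1 + 15x2 + 40x3 + 3x4 + 5x5 ≥ 51   (protein)
  x1, x2, x3, x4, x5 ≥ 0.
The cheapest feasible vertex uses only whole milk, chicken breast; eggs, kale, oatmeal are not used. There the carbohydrate and protein constraints are tight.
So whole milk = 1.364 servings, chicken breast = 1.002 servings.
Total cost: 0.18·1.364 + 0.84·1.002 = 1.0872.

£1.09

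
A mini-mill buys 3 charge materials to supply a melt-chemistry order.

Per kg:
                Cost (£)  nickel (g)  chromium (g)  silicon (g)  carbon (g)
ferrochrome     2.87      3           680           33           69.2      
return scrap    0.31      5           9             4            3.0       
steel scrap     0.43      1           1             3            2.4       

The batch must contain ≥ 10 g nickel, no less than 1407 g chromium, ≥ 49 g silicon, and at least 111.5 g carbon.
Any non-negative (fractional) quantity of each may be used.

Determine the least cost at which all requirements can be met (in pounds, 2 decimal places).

Treat it as an LP. Let x1 = kg of ferrochrome, x2 = kg of return scrap, x3 = kg of steel scrap.
min 2.87x1 + 0.31x2 + 0.43x3 with:
  3x1 + 5x2 + 1x3 ≥ 10   (nickel)
  680x1 + 9x2 + 1x3 ≥ 1407   (chromium)
  33x1 + 4x2 + 3x3 ≥ 49   (silicon)
  69.2x1 + 3x2 + 2.4x3 ≥ 111.5   (carbon)
  x1, x2, x3 ≥ 0.
The cheapest feasible vertex uses only ferrochrome, return scrap; steel scrap is not used. There the nickel and chromium constraints are tight.
So ferrochrome = 2.059 kg, return scrap = 0.7646 kg.
Hence cost = 2.87·2.059 + 0.31·0.7646 = £6.1464.

£6.15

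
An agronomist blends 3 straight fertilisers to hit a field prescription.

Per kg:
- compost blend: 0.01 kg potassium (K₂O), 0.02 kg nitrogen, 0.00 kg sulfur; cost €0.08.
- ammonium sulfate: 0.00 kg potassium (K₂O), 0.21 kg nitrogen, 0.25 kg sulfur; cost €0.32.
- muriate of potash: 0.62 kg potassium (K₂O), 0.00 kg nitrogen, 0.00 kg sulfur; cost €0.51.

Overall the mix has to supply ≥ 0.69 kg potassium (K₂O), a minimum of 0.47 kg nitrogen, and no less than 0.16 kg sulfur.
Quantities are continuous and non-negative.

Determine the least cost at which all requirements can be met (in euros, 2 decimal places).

€1.28

Set it up as a linear program. Let x1 = kg of compost blend, x2 = kg of ammonium sulfate, x3 = kg of muriate of potash.
Minimize 0.08x1 + 0.32x2 + 0.51x3 subject to:
  0.01x1 + 0.62x3 ≥ 0.69   (potassium (K₂O))
  0.02x1 + 0.21x2 ≥ 0.47   (nitrogen)
  0.25x2 ≥ 0.16   (sulfur)
  x1, x2, x3 ≥ 0.
The optimal basis is {ammonium sulfate, muriate of potash}; compost blend drops out. Binding constraints: potassium (K₂O) and nitrogen.
That vertex is x2 = 2.238, x3 = 1.113.
Total cost: 0.32·2.238 + 0.51·1.113 = 1.2838.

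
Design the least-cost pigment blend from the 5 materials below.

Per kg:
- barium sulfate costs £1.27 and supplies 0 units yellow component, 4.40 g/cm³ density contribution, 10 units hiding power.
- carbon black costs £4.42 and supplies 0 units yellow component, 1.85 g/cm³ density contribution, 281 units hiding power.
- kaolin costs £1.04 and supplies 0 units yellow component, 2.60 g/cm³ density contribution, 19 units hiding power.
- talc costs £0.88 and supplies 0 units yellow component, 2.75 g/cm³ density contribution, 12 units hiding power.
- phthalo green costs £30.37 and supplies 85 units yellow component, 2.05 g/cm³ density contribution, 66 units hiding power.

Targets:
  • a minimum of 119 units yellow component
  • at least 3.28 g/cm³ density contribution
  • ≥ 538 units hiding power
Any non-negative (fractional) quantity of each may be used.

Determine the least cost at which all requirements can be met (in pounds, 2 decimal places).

Let x1 = kg of barium sulfate, x2 = kg of carbon black, x3 = kg of kaolin, x4 = kg of talc, x5 = kg of phthalo green.
Minimize 1.27x1 + 4.42x2 + 1.04x3 + 0.88x4 + 30.37x5 subject to:
  85x5 ≥ 119   (yellow component)
  4.4x1 + 1.85x2 + 2.6x3 + 2.75x4 + 2.05x5 ≥ 3.28   (density contribution)
  10x1 + 281x2 + 19x3 + 12x4 + 66x5 ≥ 538   (hiding power)
  x1, x2, x3, x4, x5 ≥ 0.
The cheapest feasible vertex uses only carbon black, phthalo green; barium sulfate, kaolin, talc are not used. The yellow component and hiding power requirements are met with equality.
Solving gives x2 = 1.586, x5 = 1.4.
Cost = 4.42·1.586 + 30.37·1.4 = 49.5281.

£49.53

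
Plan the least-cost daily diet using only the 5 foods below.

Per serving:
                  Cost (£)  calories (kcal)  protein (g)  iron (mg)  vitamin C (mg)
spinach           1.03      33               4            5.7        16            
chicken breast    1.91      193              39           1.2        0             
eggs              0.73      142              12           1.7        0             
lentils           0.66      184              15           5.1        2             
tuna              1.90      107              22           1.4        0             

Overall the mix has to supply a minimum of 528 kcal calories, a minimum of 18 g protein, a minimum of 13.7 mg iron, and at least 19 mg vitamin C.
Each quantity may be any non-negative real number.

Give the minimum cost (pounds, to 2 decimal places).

Let x1 = servings of spinach, x2 = servings of chicken breast, x3 = servings of eggs, x4 = servings of lentils, x5 = servings of tuna.
Minimise 1.03x1 + 1.91x2 + 0.73x3 + 0.66x4 + 1.9x5 with:
  33x1 + 193x2 + 142x3 + 184x4 + 107x5 ≥ 528   (calories)
  4x1 + 39x2 + 12x3 + 15x4 + 22x5 ≥ 18   (protein)
  5.7x1 + 1.2x2 + 1.7x3 + 5.1x4 + 1.4x5 ≥ 13.7   (iron)
  16x1 + 2x4 ≥ 19   (vitamin C)
  x1, x2, x3, x4, x5 ≥ 0.
The minimum-cost mix takes nothing from chicken breast, eggs, tuna — only spinach, lentils. The calories and vitamin C requirements are met with equality.
So spinach = 0.8478 servings, lentils = 2.718 servings.
Hence cost = 1.03·0.8478 + 0.66·2.718 = £2.6671.

£2.67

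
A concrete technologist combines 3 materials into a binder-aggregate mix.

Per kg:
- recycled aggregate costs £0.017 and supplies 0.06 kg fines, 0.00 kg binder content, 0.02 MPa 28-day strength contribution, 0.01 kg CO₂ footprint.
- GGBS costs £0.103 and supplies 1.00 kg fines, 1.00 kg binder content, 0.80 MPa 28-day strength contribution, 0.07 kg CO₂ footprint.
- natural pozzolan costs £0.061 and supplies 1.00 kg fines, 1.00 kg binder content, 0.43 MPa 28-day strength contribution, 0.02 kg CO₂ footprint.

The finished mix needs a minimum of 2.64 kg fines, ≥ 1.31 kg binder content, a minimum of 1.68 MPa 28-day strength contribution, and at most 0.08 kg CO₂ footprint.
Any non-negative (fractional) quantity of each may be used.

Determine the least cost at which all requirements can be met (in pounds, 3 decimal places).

£0.238

Treat it as an LP. Let x1 = kg of recycled aggregate, x2 = kg of GGBS, x3 = kg of natural pozzolan.
Minimize 0.017x1 + 0.103x2 + 0.061x3 s.t.:
  0.06x1 + 1x2 + 1x3 ≥ 2.64   (fines)
  1x2 + 1x3 ≥ 1.31   (binder content)
  0.02x1 + 0.8x2 + 0.43x3 ≥ 1.68   (28-day strength contribution)
  0.01x1 + 0.07x2 + 0.02x3 ≤ 0.08   (CO₂ footprint)
  x1, x2, x3 ≥ 0.
At the optimum only GGBS, natural pozzolan are positive (recycled aggregate = 0). Binding constraints: 28-day strength contribution and CO₂ footprint.
That vertex is x2 = 0.05674, x3 = 3.801.
Cost = 0.103·0.05674 + 0.061·3.801 = 0.23771.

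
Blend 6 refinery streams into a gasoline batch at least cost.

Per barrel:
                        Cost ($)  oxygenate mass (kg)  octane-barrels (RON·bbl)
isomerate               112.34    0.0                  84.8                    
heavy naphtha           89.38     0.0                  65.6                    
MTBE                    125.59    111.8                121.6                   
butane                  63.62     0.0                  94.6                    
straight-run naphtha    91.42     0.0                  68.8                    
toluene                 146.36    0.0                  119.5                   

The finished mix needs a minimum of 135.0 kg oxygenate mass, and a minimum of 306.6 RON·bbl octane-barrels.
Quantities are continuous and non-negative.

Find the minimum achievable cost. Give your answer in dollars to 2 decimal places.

Treat it as an LP. Let x1 = barrels of isomerate, x2 = barrels of heavy naphtha, x3 = barrels of MTBE, x4 = barrels of butane, x5 = barrels of straight-run naphtha, x6 = barrels of toluene.
Minimize 112.34x1 + 89.38x2 + 125.59x3 + 63.62x4 + 91.42x5 + 146.36x6 s.t.:
  111.8x3 ≥ 135   (oxygenate mass)
  84.8x1 + 65.6x2 + 121.6x3 + 94.6x4 + 68.8x5 + 119.5x6 ≥ 306.6   (octane-barrels)
  x1, x2, x3, x4, x5, x6 ≥ 0.
The optimal basis is {MTBE, butane}; isomerate, heavy naphtha, straight-run naphtha, toluene drop out. Binding constraints: oxygenate mass and octane-barrels.
That vertex is x3 = 1.2075, x4 = 1.6889.
Cost = 125.59·1.2075 + 63.62·1.6889 = 259.0977.

$259.10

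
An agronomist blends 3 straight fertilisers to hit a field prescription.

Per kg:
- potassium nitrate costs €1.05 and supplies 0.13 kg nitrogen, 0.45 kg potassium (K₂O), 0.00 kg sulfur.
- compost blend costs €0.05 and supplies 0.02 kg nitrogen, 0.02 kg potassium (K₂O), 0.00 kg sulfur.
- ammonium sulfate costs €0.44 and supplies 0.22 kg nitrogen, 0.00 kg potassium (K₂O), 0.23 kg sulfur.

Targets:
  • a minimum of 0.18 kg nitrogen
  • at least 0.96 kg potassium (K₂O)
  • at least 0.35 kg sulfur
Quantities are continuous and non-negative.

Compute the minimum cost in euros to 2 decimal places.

€2.91

Let x1 = kg of potassium nitrate, x2 = kg of compost blend, x3 = kg of ammonium sulfate.
Minimise 1.05x1 + 0.05x2 + 0.44x3 s.t.:
  0.13x1 + 0.02x2 + 0.22x3 ≥ 0.18   (nitrogen)
  0.45x1 + 0.02x2 ≥ 0.96   (potassium (K₂O))
  0.23x3 ≥ 0.35   (sulfur)
  x1, x2, x3 ≥ 0.
The cheapest feasible vertex uses only potassium nitrate, ammonium sulfate; compost blend is not used. There the potassium (K₂O) and sulfur constraints are tight.
Solving gives x1 = 2.133, x3 = 1.522.
Total cost: 1.05·2.133 + 0.44·1.522 = 2.9093.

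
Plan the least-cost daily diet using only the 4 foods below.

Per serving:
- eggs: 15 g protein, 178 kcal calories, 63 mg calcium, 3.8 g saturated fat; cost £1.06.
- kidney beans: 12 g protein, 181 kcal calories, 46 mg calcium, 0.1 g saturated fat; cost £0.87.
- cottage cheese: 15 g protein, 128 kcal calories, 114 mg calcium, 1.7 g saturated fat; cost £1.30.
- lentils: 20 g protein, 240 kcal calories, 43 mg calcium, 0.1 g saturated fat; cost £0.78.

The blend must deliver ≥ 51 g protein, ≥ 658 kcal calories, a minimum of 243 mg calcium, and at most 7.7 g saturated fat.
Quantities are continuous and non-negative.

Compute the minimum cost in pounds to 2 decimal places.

£3.35

Let x1 = servings of eggs, x2 = servings of kidney beans, x3 = servings of cottage cheese, x4 = servings of lentils.
Minimise 1.06x1 + 0.87x2 + 1.3x3 + 0.78x4 s.t.:
  15x1 + 12x2 + 15x3 + 20x4 ≥ 51   (protein)
  178x1 + 181x2 + 128x3 + 240x4 ≥ 658   (calories)
  63x1 + 46x2 + 114x3 + 43x4 ≥ 243   (calcium)
  3.8x1 + 0.1x2 + 1.7x3 + 0.1x4 ≤ 7.7   (saturated fat)
  x1, x2, x3, x4 ≥ 0.
The minimum-cost mix takes nothing from eggs, kidney beans — only cottage cheese, lentils. The calories and calcium requirements are met with equality.
That vertex is x3 = 1.374, x4 = 2.009.
Objective = 1.3·1.374 + 0.78·2.009 = 3.3532.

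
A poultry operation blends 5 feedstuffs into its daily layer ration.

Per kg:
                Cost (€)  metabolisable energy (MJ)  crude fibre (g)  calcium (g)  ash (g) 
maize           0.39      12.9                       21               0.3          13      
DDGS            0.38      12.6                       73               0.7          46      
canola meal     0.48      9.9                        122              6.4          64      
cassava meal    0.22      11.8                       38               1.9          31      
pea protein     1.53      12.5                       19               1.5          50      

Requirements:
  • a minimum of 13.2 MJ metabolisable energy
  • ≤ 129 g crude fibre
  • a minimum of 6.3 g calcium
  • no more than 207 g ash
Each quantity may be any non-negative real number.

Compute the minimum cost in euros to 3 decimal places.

Treat it as an LP. Let x1 = kg of maize, x2 = kg of DDGS, x3 = kg of canola meal, x4 = kg of cassava meal, x5 = kg of pea protein.
min 0.39x1 + 0.38x2 + 0.48x3 + 0.22x4 + 1.53x5 s.t.:
  12.9x1 + 12.6x2 + 9.9x3 + 11.8x4 + 12.5x5 ≥ 13.2   (metabolisable energy)
  21x1 + 73x2 + 122x3 + 38x4 + 19x5 ≤ 129   (crude fibre)
  0.3x1 + 0.7x2 + 6.4x3 + 1.9x4 + 1.5x5 ≥ 6.3   (calcium)
  13x1 + 46x2 + 64x3 + 31x4 + 50x5 ≤ 207   (ash)
  x1, x2, x3, x4, x5 ≥ 0.
The cheapest feasible vertex uses only canola meal, cassava meal; maize, DDGS, pea protein are not used. The metabolisable energy and calcium requirements are met with equality.
Optimal quantities: canola meal = 0.8686 kg, cassava meal = 0.3899 kg.
Total cost: 0.48·0.8686 + 0.22·0.3899 = 0.50271.

€0.503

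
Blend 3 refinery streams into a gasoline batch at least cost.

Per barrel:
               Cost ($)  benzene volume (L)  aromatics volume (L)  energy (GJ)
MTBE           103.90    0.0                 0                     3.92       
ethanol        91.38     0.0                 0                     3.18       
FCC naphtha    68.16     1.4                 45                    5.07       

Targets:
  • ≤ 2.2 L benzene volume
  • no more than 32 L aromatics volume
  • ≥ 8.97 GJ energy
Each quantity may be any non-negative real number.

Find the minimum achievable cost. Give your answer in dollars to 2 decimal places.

This is a linear program. Let x1 = barrels of MTBE, x2 = barrels of ethanol, x3 = barrels of FCC naphtha.
min 103.9x1 + 91.38x2 + 68.16x3 subject to:
  1.4x3 ≤ 2.2   (benzene volume)
  45x3 ≤ 32   (aromatics volume)
  3.92x1 + 3.18x2 + 5.07x3 ≥ 8.97   (energy)
  x1, x2, x3 ≥ 0.
The cheapest feasible vertex uses only MTBE, FCC naphtha; ethanol is not used. Binding constraints: aromatics volume and energy.
Optimal quantities: MTBE = 1.3685 barrels, FCC naphtha = 0.71111 barrels.
Hence cost = 103.9·1.3685 + 68.16·0.71111 = $190.6564.

$190.66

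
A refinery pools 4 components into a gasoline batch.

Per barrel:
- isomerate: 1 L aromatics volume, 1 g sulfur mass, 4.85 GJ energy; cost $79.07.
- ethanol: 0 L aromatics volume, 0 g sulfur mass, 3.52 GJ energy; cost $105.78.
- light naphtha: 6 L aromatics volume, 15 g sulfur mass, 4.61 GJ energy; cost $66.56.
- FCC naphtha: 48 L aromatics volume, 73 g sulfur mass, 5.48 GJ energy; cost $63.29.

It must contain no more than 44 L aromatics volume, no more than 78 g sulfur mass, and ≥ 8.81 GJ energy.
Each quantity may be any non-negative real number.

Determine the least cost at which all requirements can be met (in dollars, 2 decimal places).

Treat it as an LP. Let x1 = barrels of isomerate, x2 = barrels of ethanol, x3 = barrels of light naphtha, x4 = barrels of FCC naphtha.
min 79.07x1 + 105.78x2 + 66.56x3 + 63.29x4 s.t.:
  1x1 + 6x3 + 48x4 ≤ 44   (aromatics volume)
  1x1 + 15x3 + 73x4 ≤ 78   (sulfur mass)
  4.85x1 + 3.52x2 + 4.61x3 + 5.48x4 ≥ 8.81   (energy)
  x1, x2, x3, x4 ≥ 0.
The minimum-cost mix takes nothing from isomerate, ethanol — only light naphtha, FCC naphtha. There the aromatics volume and energy constraints are tight.
That vertex is x3 = 0.9648, x4 = 0.7961.
Total cost: 66.56·0.9648 + 63.29·0.7961 = 114.6023.

$114.60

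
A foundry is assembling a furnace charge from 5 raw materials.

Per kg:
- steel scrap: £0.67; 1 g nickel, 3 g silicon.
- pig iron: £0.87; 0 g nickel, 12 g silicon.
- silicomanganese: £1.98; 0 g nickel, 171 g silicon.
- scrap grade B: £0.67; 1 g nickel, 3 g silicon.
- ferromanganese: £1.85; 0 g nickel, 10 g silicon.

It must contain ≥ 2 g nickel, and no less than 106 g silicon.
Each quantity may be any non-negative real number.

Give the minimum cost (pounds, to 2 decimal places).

Treat it as an LP. Let x1 = kg of steel scrap, x2 = kg of pig iron, x3 = kg of silicomanganese, x4 = kg of scrap grade B, x5 = kg of ferromanganese.
Minimise 0.67x1 + 0.87x2 + 1.98x3 + 0.67x4 + 1.85x5 with:
  1x1 + 1x4 ≥ 2   (nickel)
  3x1 + 12x2 + 171x3 + 3x4 + 10x5 ≥ 106   (silicon)
  x1, x2, x3, x4, x5 ≥ 0.
The minimum-cost mix takes nothing from pig iron, scrap grade B, ferromanganese — only steel scrap, silicomanganese. The nickel and silicon requirements are met with equality.
That vertex is x1 = 2, x3 = 0.5848.
Objective = 0.67·2 + 1.98·0.5848 = 2.4979.

£2.50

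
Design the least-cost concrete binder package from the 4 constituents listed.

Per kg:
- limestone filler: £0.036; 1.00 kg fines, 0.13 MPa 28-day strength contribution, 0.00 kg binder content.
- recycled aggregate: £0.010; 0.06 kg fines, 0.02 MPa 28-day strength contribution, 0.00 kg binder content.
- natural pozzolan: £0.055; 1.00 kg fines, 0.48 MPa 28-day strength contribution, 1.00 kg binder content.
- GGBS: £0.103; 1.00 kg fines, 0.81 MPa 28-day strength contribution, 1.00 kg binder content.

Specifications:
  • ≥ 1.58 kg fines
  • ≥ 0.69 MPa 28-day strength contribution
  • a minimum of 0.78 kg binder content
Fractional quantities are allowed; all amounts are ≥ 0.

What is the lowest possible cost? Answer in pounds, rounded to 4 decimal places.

Treat it as an LP. Let x1 = kg of limestone filler, x2 = kg of recycled aggregate, x3 = kg of natural pozzolan, x4 = kg of GGBS.
Minimise 0.036x1 + 0.01x2 + 0.055x3 + 0.103x4 with:
  1x1 + 0.06x2 + 1x3 + 1x4 ≥ 1.58   (fines)
  0.13x1 + 0.02x2 + 0.48x3 + 0.81x4 ≥ 0.69   (28-day strength contribution)
  1x3 + 1x4 ≥ 0.78   (binder content)
  x1, x2, x3, x4 ≥ 0.
The minimum-cost mix takes nothing from recycled aggregate, GGBS — only limestone filler, natural pozzolan. The fines and 28-day strength contribution requirements are met with equality.
Solving gives x1 = 0.1954, x3 = 1.385.
Cost = 0.036·0.1954 + 0.055·1.385 = 0.083209.

£0.0832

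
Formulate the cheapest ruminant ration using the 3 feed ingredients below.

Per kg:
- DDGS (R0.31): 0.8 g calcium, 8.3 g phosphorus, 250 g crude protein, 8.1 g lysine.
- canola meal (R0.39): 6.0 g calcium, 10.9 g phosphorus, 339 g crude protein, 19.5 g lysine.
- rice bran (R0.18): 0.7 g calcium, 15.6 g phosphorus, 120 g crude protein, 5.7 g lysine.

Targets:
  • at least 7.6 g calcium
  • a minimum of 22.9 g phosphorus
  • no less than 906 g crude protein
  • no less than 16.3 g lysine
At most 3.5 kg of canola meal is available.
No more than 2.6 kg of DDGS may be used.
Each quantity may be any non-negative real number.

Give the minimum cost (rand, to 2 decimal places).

Set it up as a linear program. Let x1 = kg of DDGS, x2 = kg of canola meal, x3 = kg of rice bran.
Minimise 0.31x1 + 0.39x2 + 0.18x3 subject to:
  0.8x1 + 6x2 + 0.7x3 ≥ 7.6   (calcium)
  8.3x1 + 10.9x2 + 15.6x3 ≥ 22.9   (phosphorus)
  250x1 + 339x2 + 120x3 ≥ 906   (crude protein)
  8.1x1 + 19.5x2 + 5.7x3 ≥ 16.3   (lysine)
  x2 ≤ 3.5
  x1 ≤ 2.6
  x1, x2, x3 ≥ 0.
The optimal basis is {canola meal}; DDGS, rice bran drop out. The crude protein requirement is met with equality.
Solving gives x2 = 2.673.
Total cost: 0.39·2.673 = 1.0425.

R1.04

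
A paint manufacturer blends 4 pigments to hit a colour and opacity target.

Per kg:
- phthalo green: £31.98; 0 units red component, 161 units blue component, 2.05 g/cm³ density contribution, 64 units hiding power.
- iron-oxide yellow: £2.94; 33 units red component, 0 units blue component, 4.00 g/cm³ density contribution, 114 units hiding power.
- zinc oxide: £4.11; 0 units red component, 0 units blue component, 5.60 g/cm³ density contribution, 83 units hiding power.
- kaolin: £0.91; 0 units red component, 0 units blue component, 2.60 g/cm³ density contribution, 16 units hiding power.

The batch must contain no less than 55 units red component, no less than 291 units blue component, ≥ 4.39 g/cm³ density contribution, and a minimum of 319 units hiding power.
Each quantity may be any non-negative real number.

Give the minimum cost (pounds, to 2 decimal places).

£63.05

Set it up as a linear program. Let x1 = kg of phthalo green, x2 = kg of iron-oxide yellow, x3 = kg of zinc oxide, x4 = kg of kaolin.
Minimise 31.98x1 + 2.94x2 + 4.11x3 + 0.91x4 s.t.:
  33x2 ≥ 55   (red component)
  161x1 ≥ 291   (blue component)
  2.05x1 + 4x2 + 5.6x3 + 2.6x4 ≥ 4.39   (density contribution)
  64x1 + 114x2 + 83x3 + 16x4 ≥ 319   (hiding power)
  x1, x2, x3, x4 ≥ 0.
The minimum-cost mix takes nothing from zinc oxide, kaolin — only phthalo green, iron-oxide yellow. The blue component and hiding power requirements are met with equality.
That vertex is x1 = 1.8075, x2 = 1.7835.
Total cost: 31.98·1.8075 + 2.94·1.7835 = 63.0473.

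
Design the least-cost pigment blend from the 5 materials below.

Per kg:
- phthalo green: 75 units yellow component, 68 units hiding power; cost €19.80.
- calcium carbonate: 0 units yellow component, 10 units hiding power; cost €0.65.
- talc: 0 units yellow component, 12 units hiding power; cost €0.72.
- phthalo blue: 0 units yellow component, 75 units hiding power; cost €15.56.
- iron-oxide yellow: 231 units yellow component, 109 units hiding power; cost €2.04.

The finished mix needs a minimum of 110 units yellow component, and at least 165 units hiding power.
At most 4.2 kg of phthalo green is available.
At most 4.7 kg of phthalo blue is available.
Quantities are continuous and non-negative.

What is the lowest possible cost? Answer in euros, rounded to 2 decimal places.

Let x1 = kg of phthalo green, x2 = kg of calcium carbonate, x3 = kg of talc, x4 = kg of phthalo blue, x5 = kg of iron-oxide yellow.
min 19.8x1 + 0.65x2 + 0.72x3 + 15.56x4 + 2.04x5 s.t.:
  75x1 + 231x5 ≥ 110   (yellow component)
  68x1 + 10x2 + 12x3 + 75x4 + 109x5 ≥ 165   (hiding power)
  x1 ≤ 4.2
  x4 ≤ 4.7
  x1, x2, x3, x4, x5 ≥ 0.
The optimal basis is {iron-oxide yellow}; phthalo green, calcium carbonate, talc, phthalo blue drop out. Binding constraint: hiding power.
That vertex is x5 = 1.514.
Hence cost = 2.04·1.514 = €3.0886.

€3.09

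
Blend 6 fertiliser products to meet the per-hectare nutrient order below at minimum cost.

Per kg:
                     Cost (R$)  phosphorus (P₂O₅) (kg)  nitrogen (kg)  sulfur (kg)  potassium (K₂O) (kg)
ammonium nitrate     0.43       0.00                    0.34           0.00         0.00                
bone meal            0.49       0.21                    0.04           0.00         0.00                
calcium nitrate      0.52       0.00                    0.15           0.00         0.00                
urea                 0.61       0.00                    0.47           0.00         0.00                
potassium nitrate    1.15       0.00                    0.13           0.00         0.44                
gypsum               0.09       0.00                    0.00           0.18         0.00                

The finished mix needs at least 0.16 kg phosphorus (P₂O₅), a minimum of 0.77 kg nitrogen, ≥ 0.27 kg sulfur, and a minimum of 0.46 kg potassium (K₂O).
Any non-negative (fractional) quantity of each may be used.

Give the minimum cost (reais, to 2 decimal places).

Set it up as a linear program. Let x1 = kg of ammonium nitrate, x2 = kg of bone meal, x3 = kg of calcium nitrate, x4 = kg of urea, x5 = kg of potassium nitrate, x6 = kg of gypsum.
Minimize 0.43x1 + 0.49x2 + 0.52x3 + 0.61x4 + 1.15x5 + 0.09x6 with:
  0.21x2 ≥ 0.16   (phosphorus (P₂O₅))
  0.34x1 + 0.04x2 + 0.15x3 + 0.47x4 + 0.13x5 ≥ 0.77   (nitrogen)
  0.18x6 ≥ 0.27   (sulfur)
  0.44x5 ≥ 0.46   (potassium (K₂O))
  x1, x2, x3, x4, x5, x6 ≥ 0.
The optimal basis is {ammonium nitrate, bone meal, potassium nitrate, gypsum}; calcium nitrate, urea drop out. Binding constraints: phosphorus (P₂O₅), nitrogen, sulfur, potassium (K₂O).
So ammonium nitrate = 1.775 kg, bone meal = 0.7619 kg, potassium nitrate = 1.045 kg, gypsum = 1.5 kg.
Total cost: 0.43·1.775 + 0.49·0.7619 + 1.15·1.045 + 0.09·1.5 = 2.4733.

R$2.47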